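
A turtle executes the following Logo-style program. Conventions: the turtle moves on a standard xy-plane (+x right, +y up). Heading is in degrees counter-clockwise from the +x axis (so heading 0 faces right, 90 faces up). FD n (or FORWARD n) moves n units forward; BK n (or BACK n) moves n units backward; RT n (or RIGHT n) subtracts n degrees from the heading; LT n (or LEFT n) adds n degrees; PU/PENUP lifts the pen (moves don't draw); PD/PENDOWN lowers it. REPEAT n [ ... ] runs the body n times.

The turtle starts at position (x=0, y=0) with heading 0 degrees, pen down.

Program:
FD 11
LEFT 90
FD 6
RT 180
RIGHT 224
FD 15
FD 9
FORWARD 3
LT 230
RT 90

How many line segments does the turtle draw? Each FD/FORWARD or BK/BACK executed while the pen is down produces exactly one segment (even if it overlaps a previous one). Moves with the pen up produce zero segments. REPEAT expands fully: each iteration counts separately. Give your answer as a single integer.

Executing turtle program step by step:
Start: pos=(0,0), heading=0, pen down
FD 11: (0,0) -> (11,0) [heading=0, draw]
LT 90: heading 0 -> 90
FD 6: (11,0) -> (11,6) [heading=90, draw]
RT 180: heading 90 -> 270
RT 224: heading 270 -> 46
FD 15: (11,6) -> (21.42,16.79) [heading=46, draw]
FD 9: (21.42,16.79) -> (27.672,23.264) [heading=46, draw]
FD 3: (27.672,23.264) -> (29.756,25.422) [heading=46, draw]
LT 230: heading 46 -> 276
RT 90: heading 276 -> 186
Final: pos=(29.756,25.422), heading=186, 5 segment(s) drawn
Segments drawn: 5

Answer: 5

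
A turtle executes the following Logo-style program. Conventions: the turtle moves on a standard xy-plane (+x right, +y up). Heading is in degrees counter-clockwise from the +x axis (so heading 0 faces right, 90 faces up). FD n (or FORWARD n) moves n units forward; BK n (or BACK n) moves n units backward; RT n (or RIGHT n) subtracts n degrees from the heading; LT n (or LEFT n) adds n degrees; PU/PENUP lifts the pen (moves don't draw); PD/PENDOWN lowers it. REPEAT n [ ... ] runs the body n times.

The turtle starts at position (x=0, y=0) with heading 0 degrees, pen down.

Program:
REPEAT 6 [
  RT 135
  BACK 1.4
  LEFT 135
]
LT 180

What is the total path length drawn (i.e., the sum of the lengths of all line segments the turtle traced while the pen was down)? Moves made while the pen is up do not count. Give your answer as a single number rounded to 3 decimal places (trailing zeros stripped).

Answer: 8.4

Derivation:
Executing turtle program step by step:
Start: pos=(0,0), heading=0, pen down
REPEAT 6 [
  -- iteration 1/6 --
  RT 135: heading 0 -> 225
  BK 1.4: (0,0) -> (0.99,0.99) [heading=225, draw]
  LT 135: heading 225 -> 0
  -- iteration 2/6 --
  RT 135: heading 0 -> 225
  BK 1.4: (0.99,0.99) -> (1.98,1.98) [heading=225, draw]
  LT 135: heading 225 -> 0
  -- iteration 3/6 --
  RT 135: heading 0 -> 225
  BK 1.4: (1.98,1.98) -> (2.97,2.97) [heading=225, draw]
  LT 135: heading 225 -> 0
  -- iteration 4/6 --
  RT 135: heading 0 -> 225
  BK 1.4: (2.97,2.97) -> (3.96,3.96) [heading=225, draw]
  LT 135: heading 225 -> 0
  -- iteration 5/6 --
  RT 135: heading 0 -> 225
  BK 1.4: (3.96,3.96) -> (4.95,4.95) [heading=225, draw]
  LT 135: heading 225 -> 0
  -- iteration 6/6 --
  RT 135: heading 0 -> 225
  BK 1.4: (4.95,4.95) -> (5.94,5.94) [heading=225, draw]
  LT 135: heading 225 -> 0
]
LT 180: heading 0 -> 180
Final: pos=(5.94,5.94), heading=180, 6 segment(s) drawn

Segment lengths:
  seg 1: (0,0) -> (0.99,0.99), length = 1.4
  seg 2: (0.99,0.99) -> (1.98,1.98), length = 1.4
  seg 3: (1.98,1.98) -> (2.97,2.97), length = 1.4
  seg 4: (2.97,2.97) -> (3.96,3.96), length = 1.4
  seg 5: (3.96,3.96) -> (4.95,4.95), length = 1.4
  seg 6: (4.95,4.95) -> (5.94,5.94), length = 1.4
Total = 8.4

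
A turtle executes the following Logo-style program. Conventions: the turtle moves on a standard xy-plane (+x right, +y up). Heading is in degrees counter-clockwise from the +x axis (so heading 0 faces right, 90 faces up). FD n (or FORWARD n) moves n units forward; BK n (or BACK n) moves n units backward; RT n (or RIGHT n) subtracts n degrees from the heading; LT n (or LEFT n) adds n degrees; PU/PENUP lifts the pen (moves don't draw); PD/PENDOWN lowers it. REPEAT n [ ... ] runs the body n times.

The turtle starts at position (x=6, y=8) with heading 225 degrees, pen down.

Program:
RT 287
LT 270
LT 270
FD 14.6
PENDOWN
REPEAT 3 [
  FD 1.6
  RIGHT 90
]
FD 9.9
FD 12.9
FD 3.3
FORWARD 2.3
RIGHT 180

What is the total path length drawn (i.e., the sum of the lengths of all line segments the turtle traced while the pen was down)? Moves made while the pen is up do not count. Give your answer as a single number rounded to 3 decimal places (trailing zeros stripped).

Answer: 47.8

Derivation:
Executing turtle program step by step:
Start: pos=(6,8), heading=225, pen down
RT 287: heading 225 -> 298
LT 270: heading 298 -> 208
LT 270: heading 208 -> 118
FD 14.6: (6,8) -> (-0.854,20.891) [heading=118, draw]
PD: pen down
REPEAT 3 [
  -- iteration 1/3 --
  FD 1.6: (-0.854,20.891) -> (-1.605,22.304) [heading=118, draw]
  RT 90: heading 118 -> 28
  -- iteration 2/3 --
  FD 1.6: (-1.605,22.304) -> (-0.193,23.055) [heading=28, draw]
  RT 90: heading 28 -> 298
  -- iteration 3/3 --
  FD 1.6: (-0.193,23.055) -> (0.558,21.642) [heading=298, draw]
  RT 90: heading 298 -> 208
]
FD 9.9: (0.558,21.642) -> (-8.183,16.994) [heading=208, draw]
FD 12.9: (-8.183,16.994) -> (-19.573,10.938) [heading=208, draw]
FD 3.3: (-19.573,10.938) -> (-22.487,9.389) [heading=208, draw]
FD 2.3: (-22.487,9.389) -> (-24.517,8.309) [heading=208, draw]
RT 180: heading 208 -> 28
Final: pos=(-24.517,8.309), heading=28, 8 segment(s) drawn

Segment lengths:
  seg 1: (6,8) -> (-0.854,20.891), length = 14.6
  seg 2: (-0.854,20.891) -> (-1.605,22.304), length = 1.6
  seg 3: (-1.605,22.304) -> (-0.193,23.055), length = 1.6
  seg 4: (-0.193,23.055) -> (0.558,21.642), length = 1.6
  seg 5: (0.558,21.642) -> (-8.183,16.994), length = 9.9
  seg 6: (-8.183,16.994) -> (-19.573,10.938), length = 12.9
  seg 7: (-19.573,10.938) -> (-22.487,9.389), length = 3.3
  seg 8: (-22.487,9.389) -> (-24.517,8.309), length = 2.3
Total = 47.8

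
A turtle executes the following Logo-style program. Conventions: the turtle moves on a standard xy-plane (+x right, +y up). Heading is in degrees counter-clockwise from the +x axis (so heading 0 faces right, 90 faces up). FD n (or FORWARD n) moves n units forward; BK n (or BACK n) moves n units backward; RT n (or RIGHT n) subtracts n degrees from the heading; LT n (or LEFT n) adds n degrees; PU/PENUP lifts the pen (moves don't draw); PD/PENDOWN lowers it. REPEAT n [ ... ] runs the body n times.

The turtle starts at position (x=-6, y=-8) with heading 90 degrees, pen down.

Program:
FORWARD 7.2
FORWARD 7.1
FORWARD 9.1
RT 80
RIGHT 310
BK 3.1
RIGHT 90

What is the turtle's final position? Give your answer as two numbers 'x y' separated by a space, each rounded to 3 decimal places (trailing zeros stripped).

Answer: -7.55 12.715

Derivation:
Executing turtle program step by step:
Start: pos=(-6,-8), heading=90, pen down
FD 7.2: (-6,-8) -> (-6,-0.8) [heading=90, draw]
FD 7.1: (-6,-0.8) -> (-6,6.3) [heading=90, draw]
FD 9.1: (-6,6.3) -> (-6,15.4) [heading=90, draw]
RT 80: heading 90 -> 10
RT 310: heading 10 -> 60
BK 3.1: (-6,15.4) -> (-7.55,12.715) [heading=60, draw]
RT 90: heading 60 -> 330
Final: pos=(-7.55,12.715), heading=330, 4 segment(s) drawn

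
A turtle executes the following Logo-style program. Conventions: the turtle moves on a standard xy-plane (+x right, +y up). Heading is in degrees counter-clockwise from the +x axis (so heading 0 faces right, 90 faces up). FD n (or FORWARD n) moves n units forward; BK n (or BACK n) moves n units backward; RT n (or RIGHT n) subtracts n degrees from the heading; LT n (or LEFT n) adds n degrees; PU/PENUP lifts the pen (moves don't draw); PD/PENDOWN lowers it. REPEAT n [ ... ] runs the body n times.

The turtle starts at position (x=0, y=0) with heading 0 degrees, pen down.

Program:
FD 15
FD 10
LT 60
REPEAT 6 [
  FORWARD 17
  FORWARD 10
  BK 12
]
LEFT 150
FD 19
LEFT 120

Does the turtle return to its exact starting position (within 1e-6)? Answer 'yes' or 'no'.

Executing turtle program step by step:
Start: pos=(0,0), heading=0, pen down
FD 15: (0,0) -> (15,0) [heading=0, draw]
FD 10: (15,0) -> (25,0) [heading=0, draw]
LT 60: heading 0 -> 60
REPEAT 6 [
  -- iteration 1/6 --
  FD 17: (25,0) -> (33.5,14.722) [heading=60, draw]
  FD 10: (33.5,14.722) -> (38.5,23.383) [heading=60, draw]
  BK 12: (38.5,23.383) -> (32.5,12.99) [heading=60, draw]
  -- iteration 2/6 --
  FD 17: (32.5,12.99) -> (41,27.713) [heading=60, draw]
  FD 10: (41,27.713) -> (46,36.373) [heading=60, draw]
  BK 12: (46,36.373) -> (40,25.981) [heading=60, draw]
  -- iteration 3/6 --
  FD 17: (40,25.981) -> (48.5,40.703) [heading=60, draw]
  FD 10: (48.5,40.703) -> (53.5,49.363) [heading=60, draw]
  BK 12: (53.5,49.363) -> (47.5,38.971) [heading=60, draw]
  -- iteration 4/6 --
  FD 17: (47.5,38.971) -> (56,53.694) [heading=60, draw]
  FD 10: (56,53.694) -> (61,62.354) [heading=60, draw]
  BK 12: (61,62.354) -> (55,51.962) [heading=60, draw]
  -- iteration 5/6 --
  FD 17: (55,51.962) -> (63.5,66.684) [heading=60, draw]
  FD 10: (63.5,66.684) -> (68.5,75.344) [heading=60, draw]
  BK 12: (68.5,75.344) -> (62.5,64.952) [heading=60, draw]
  -- iteration 6/6 --
  FD 17: (62.5,64.952) -> (71,79.674) [heading=60, draw]
  FD 10: (71,79.674) -> (76,88.335) [heading=60, draw]
  BK 12: (76,88.335) -> (70,77.942) [heading=60, draw]
]
LT 150: heading 60 -> 210
FD 19: (70,77.942) -> (53.546,68.442) [heading=210, draw]
LT 120: heading 210 -> 330
Final: pos=(53.546,68.442), heading=330, 21 segment(s) drawn

Start position: (0, 0)
Final position: (53.546, 68.442)
Distance = 86.899; >= 1e-6 -> NOT closed

Answer: no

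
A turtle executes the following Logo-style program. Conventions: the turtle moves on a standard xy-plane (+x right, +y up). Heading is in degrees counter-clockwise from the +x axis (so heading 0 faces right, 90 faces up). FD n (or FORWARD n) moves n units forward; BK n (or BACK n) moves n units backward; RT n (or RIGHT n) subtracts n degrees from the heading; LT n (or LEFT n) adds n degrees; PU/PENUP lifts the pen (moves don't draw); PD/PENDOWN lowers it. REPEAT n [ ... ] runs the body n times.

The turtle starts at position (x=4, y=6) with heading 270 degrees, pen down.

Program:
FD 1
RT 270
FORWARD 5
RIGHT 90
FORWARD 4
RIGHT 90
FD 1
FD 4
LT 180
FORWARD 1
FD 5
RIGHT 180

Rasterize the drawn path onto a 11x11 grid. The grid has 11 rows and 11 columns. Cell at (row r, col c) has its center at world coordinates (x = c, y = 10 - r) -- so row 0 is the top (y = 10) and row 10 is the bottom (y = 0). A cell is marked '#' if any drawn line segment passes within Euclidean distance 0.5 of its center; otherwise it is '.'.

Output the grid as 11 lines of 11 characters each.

Segment 0: (4,6) -> (4,5)
Segment 1: (4,5) -> (9,5)
Segment 2: (9,5) -> (9,1)
Segment 3: (9,1) -> (8,1)
Segment 4: (8,1) -> (4,1)
Segment 5: (4,1) -> (5,1)
Segment 6: (5,1) -> (10,1)

Answer: ...........
...........
...........
...........
....#......
....######.
.........#.
.........#.
.........#.
....#######
...........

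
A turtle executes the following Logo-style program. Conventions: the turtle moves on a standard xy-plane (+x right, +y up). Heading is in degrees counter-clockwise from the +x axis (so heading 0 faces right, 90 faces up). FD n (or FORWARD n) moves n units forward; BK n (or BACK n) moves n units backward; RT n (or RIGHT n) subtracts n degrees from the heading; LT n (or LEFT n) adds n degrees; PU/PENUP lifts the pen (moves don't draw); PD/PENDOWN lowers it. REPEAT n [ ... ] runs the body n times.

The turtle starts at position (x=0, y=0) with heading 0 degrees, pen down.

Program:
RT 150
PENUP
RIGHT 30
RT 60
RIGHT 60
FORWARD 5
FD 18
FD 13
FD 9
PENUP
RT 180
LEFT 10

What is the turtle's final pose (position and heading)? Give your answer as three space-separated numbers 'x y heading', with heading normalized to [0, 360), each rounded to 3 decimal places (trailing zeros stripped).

Executing turtle program step by step:
Start: pos=(0,0), heading=0, pen down
RT 150: heading 0 -> 210
PU: pen up
RT 30: heading 210 -> 180
RT 60: heading 180 -> 120
RT 60: heading 120 -> 60
FD 5: (0,0) -> (2.5,4.33) [heading=60, move]
FD 18: (2.5,4.33) -> (11.5,19.919) [heading=60, move]
FD 13: (11.5,19.919) -> (18,31.177) [heading=60, move]
FD 9: (18,31.177) -> (22.5,38.971) [heading=60, move]
PU: pen up
RT 180: heading 60 -> 240
LT 10: heading 240 -> 250
Final: pos=(22.5,38.971), heading=250, 0 segment(s) drawn

Answer: 22.5 38.971 250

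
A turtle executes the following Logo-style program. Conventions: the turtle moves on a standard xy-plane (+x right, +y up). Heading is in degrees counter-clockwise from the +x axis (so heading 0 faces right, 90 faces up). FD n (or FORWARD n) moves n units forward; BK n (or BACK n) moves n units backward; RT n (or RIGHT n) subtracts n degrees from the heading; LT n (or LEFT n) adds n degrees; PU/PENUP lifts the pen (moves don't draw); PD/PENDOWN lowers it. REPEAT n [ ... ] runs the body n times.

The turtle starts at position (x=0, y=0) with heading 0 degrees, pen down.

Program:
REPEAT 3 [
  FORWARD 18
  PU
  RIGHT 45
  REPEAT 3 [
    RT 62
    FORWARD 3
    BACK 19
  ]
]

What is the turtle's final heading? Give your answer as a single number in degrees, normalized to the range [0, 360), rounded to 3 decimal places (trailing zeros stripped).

Executing turtle program step by step:
Start: pos=(0,0), heading=0, pen down
REPEAT 3 [
  -- iteration 1/3 --
  FD 18: (0,0) -> (18,0) [heading=0, draw]
  PU: pen up
  RT 45: heading 0 -> 315
  REPEAT 3 [
    -- iteration 1/3 --
    RT 62: heading 315 -> 253
    FD 3: (18,0) -> (17.123,-2.869) [heading=253, move]
    BK 19: (17.123,-2.869) -> (22.678,15.301) [heading=253, move]
    -- iteration 2/3 --
    RT 62: heading 253 -> 191
    FD 3: (22.678,15.301) -> (19.733,14.728) [heading=191, move]
    BK 19: (19.733,14.728) -> (38.384,18.354) [heading=191, move]
    -- iteration 3/3 --
    RT 62: heading 191 -> 129
    FD 3: (38.384,18.354) -> (36.496,20.685) [heading=129, move]
    BK 19: (36.496,20.685) -> (48.453,5.919) [heading=129, move]
  ]
  -- iteration 2/3 --
  FD 18: (48.453,5.919) -> (37.125,19.908) [heading=129, move]
  PU: pen up
  RT 45: heading 129 -> 84
  REPEAT 3 [
    -- iteration 1/3 --
    RT 62: heading 84 -> 22
    FD 3: (37.125,19.908) -> (39.907,21.032) [heading=22, move]
    BK 19: (39.907,21.032) -> (22.29,13.914) [heading=22, move]
    -- iteration 2/3 --
    RT 62: heading 22 -> 320
    FD 3: (22.29,13.914) -> (24.589,11.986) [heading=320, move]
    BK 19: (24.589,11.986) -> (10.034,24.199) [heading=320, move]
    -- iteration 3/3 --
    RT 62: heading 320 -> 258
    FD 3: (10.034,24.199) -> (9.41,21.265) [heading=258, move]
    BK 19: (9.41,21.265) -> (13.36,39.849) [heading=258, move]
  ]
  -- iteration 3/3 --
  FD 18: (13.36,39.849) -> (9.618,22.243) [heading=258, move]
  PU: pen up
  RT 45: heading 258 -> 213
  REPEAT 3 [
    -- iteration 1/3 --
    RT 62: heading 213 -> 151
    FD 3: (9.618,22.243) -> (6.994,23.697) [heading=151, move]
    BK 19: (6.994,23.697) -> (23.612,14.486) [heading=151, move]
    -- iteration 2/3 --
    RT 62: heading 151 -> 89
    FD 3: (23.612,14.486) -> (23.664,17.485) [heading=89, move]
    BK 19: (23.664,17.485) -> (23.333,-1.512) [heading=89, move]
    -- iteration 3/3 --
    RT 62: heading 89 -> 27
    FD 3: (23.333,-1.512) -> (26.006,-0.15) [heading=27, move]
    BK 19: (26.006,-0.15) -> (9.076,-8.776) [heading=27, move]
  ]
]
Final: pos=(9.076,-8.776), heading=27, 1 segment(s) drawn

Answer: 27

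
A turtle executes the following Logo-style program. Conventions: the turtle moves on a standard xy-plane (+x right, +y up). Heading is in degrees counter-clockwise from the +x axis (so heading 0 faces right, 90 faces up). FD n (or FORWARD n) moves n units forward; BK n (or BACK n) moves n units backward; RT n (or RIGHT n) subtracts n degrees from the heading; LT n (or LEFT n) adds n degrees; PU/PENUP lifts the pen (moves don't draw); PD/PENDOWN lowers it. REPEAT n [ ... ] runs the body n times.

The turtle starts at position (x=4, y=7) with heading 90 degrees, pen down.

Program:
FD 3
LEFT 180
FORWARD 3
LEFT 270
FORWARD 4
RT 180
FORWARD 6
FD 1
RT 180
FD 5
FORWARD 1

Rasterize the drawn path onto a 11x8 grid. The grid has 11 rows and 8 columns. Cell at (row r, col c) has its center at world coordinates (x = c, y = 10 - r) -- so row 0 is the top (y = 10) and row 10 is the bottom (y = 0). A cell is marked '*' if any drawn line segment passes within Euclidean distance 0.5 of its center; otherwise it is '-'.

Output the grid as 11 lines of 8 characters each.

Segment 0: (4,7) -> (4,10)
Segment 1: (4,10) -> (4,7)
Segment 2: (4,7) -> (-0,7)
Segment 3: (-0,7) -> (6,7)
Segment 4: (6,7) -> (7,7)
Segment 5: (7,7) -> (2,7)
Segment 6: (2,7) -> (1,7)

Answer: ----*---
----*---
----*---
********
--------
--------
--------
--------
--------
--------
--------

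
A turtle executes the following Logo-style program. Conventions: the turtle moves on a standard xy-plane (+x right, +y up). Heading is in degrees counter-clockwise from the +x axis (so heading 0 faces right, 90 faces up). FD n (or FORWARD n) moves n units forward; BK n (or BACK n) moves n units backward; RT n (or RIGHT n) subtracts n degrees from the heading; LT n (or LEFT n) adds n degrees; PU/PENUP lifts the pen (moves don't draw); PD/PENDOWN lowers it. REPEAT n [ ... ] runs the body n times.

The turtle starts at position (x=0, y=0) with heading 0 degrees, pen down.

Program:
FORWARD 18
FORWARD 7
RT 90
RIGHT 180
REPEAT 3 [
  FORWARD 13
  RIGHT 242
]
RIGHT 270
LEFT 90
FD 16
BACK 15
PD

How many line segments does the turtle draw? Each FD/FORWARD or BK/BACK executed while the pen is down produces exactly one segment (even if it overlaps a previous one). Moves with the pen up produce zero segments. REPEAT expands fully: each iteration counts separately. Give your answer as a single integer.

Executing turtle program step by step:
Start: pos=(0,0), heading=0, pen down
FD 18: (0,0) -> (18,0) [heading=0, draw]
FD 7: (18,0) -> (25,0) [heading=0, draw]
RT 90: heading 0 -> 270
RT 180: heading 270 -> 90
REPEAT 3 [
  -- iteration 1/3 --
  FD 13: (25,0) -> (25,13) [heading=90, draw]
  RT 242: heading 90 -> 208
  -- iteration 2/3 --
  FD 13: (25,13) -> (13.522,6.897) [heading=208, draw]
  RT 242: heading 208 -> 326
  -- iteration 3/3 --
  FD 13: (13.522,6.897) -> (24.299,-0.373) [heading=326, draw]
  RT 242: heading 326 -> 84
]
RT 270: heading 84 -> 174
LT 90: heading 174 -> 264
FD 16: (24.299,-0.373) -> (22.627,-16.285) [heading=264, draw]
BK 15: (22.627,-16.285) -> (24.195,-1.367) [heading=264, draw]
PD: pen down
Final: pos=(24.195,-1.367), heading=264, 7 segment(s) drawn
Segments drawn: 7

Answer: 7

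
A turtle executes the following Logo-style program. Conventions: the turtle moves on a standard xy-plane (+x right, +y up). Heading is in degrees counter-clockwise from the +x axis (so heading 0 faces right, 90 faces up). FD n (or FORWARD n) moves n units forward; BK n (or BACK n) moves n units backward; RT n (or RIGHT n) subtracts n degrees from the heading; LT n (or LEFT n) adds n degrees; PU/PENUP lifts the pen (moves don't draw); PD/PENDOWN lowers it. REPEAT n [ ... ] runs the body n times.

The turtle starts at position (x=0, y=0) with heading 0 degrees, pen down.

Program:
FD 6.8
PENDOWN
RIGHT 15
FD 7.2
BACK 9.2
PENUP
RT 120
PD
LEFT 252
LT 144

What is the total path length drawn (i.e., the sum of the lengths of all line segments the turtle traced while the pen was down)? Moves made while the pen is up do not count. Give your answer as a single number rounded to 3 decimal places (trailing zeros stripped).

Answer: 23.2

Derivation:
Executing turtle program step by step:
Start: pos=(0,0), heading=0, pen down
FD 6.8: (0,0) -> (6.8,0) [heading=0, draw]
PD: pen down
RT 15: heading 0 -> 345
FD 7.2: (6.8,0) -> (13.755,-1.863) [heading=345, draw]
BK 9.2: (13.755,-1.863) -> (4.868,0.518) [heading=345, draw]
PU: pen up
RT 120: heading 345 -> 225
PD: pen down
LT 252: heading 225 -> 117
LT 144: heading 117 -> 261
Final: pos=(4.868,0.518), heading=261, 3 segment(s) drawn

Segment lengths:
  seg 1: (0,0) -> (6.8,0), length = 6.8
  seg 2: (6.8,0) -> (13.755,-1.863), length = 7.2
  seg 3: (13.755,-1.863) -> (4.868,0.518), length = 9.2
Total = 23.2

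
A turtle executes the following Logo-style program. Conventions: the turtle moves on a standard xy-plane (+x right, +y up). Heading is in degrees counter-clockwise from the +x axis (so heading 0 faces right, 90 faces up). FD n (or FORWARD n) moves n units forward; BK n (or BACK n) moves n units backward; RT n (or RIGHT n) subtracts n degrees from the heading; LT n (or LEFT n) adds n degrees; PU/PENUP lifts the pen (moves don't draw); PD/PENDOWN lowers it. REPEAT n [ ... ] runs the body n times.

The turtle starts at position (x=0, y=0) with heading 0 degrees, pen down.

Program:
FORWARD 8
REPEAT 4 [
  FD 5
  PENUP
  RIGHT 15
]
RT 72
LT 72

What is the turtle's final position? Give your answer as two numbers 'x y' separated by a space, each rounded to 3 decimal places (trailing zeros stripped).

Executing turtle program step by step:
Start: pos=(0,0), heading=0, pen down
FD 8: (0,0) -> (8,0) [heading=0, draw]
REPEAT 4 [
  -- iteration 1/4 --
  FD 5: (8,0) -> (13,0) [heading=0, draw]
  PU: pen up
  RT 15: heading 0 -> 345
  -- iteration 2/4 --
  FD 5: (13,0) -> (17.83,-1.294) [heading=345, move]
  PU: pen up
  RT 15: heading 345 -> 330
  -- iteration 3/4 --
  FD 5: (17.83,-1.294) -> (22.16,-3.794) [heading=330, move]
  PU: pen up
  RT 15: heading 330 -> 315
  -- iteration 4/4 --
  FD 5: (22.16,-3.794) -> (25.695,-7.33) [heading=315, move]
  PU: pen up
  RT 15: heading 315 -> 300
]
RT 72: heading 300 -> 228
LT 72: heading 228 -> 300
Final: pos=(25.695,-7.33), heading=300, 2 segment(s) drawn

Answer: 25.695 -7.33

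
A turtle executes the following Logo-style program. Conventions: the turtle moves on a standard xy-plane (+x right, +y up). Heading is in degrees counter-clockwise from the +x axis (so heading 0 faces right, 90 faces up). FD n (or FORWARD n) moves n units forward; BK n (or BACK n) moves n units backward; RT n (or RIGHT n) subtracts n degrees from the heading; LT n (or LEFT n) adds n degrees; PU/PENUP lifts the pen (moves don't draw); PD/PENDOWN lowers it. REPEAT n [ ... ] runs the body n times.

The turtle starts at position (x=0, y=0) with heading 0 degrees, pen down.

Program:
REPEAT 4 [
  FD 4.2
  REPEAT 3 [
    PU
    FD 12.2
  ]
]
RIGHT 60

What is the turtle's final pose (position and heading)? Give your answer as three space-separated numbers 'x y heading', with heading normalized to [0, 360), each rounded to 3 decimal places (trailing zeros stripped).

Executing turtle program step by step:
Start: pos=(0,0), heading=0, pen down
REPEAT 4 [
  -- iteration 1/4 --
  FD 4.2: (0,0) -> (4.2,0) [heading=0, draw]
  REPEAT 3 [
    -- iteration 1/3 --
    PU: pen up
    FD 12.2: (4.2,0) -> (16.4,0) [heading=0, move]
    -- iteration 2/3 --
    PU: pen up
    FD 12.2: (16.4,0) -> (28.6,0) [heading=0, move]
    -- iteration 3/3 --
    PU: pen up
    FD 12.2: (28.6,0) -> (40.8,0) [heading=0, move]
  ]
  -- iteration 2/4 --
  FD 4.2: (40.8,0) -> (45,0) [heading=0, move]
  REPEAT 3 [
    -- iteration 1/3 --
    PU: pen up
    FD 12.2: (45,0) -> (57.2,0) [heading=0, move]
    -- iteration 2/3 --
    PU: pen up
    FD 12.2: (57.2,0) -> (69.4,0) [heading=0, move]
    -- iteration 3/3 --
    PU: pen up
    FD 12.2: (69.4,0) -> (81.6,0) [heading=0, move]
  ]
  -- iteration 3/4 --
  FD 4.2: (81.6,0) -> (85.8,0) [heading=0, move]
  REPEAT 3 [
    -- iteration 1/3 --
    PU: pen up
    FD 12.2: (85.8,0) -> (98,0) [heading=0, move]
    -- iteration 2/3 --
    PU: pen up
    FD 12.2: (98,0) -> (110.2,0) [heading=0, move]
    -- iteration 3/3 --
    PU: pen up
    FD 12.2: (110.2,0) -> (122.4,0) [heading=0, move]
  ]
  -- iteration 4/4 --
  FD 4.2: (122.4,0) -> (126.6,0) [heading=0, move]
  REPEAT 3 [
    -- iteration 1/3 --
    PU: pen up
    FD 12.2: (126.6,0) -> (138.8,0) [heading=0, move]
    -- iteration 2/3 --
    PU: pen up
    FD 12.2: (138.8,0) -> (151,0) [heading=0, move]
    -- iteration 3/3 --
    PU: pen up
    FD 12.2: (151,0) -> (163.2,0) [heading=0, move]
  ]
]
RT 60: heading 0 -> 300
Final: pos=(163.2,0), heading=300, 1 segment(s) drawn

Answer: 163.2 0 300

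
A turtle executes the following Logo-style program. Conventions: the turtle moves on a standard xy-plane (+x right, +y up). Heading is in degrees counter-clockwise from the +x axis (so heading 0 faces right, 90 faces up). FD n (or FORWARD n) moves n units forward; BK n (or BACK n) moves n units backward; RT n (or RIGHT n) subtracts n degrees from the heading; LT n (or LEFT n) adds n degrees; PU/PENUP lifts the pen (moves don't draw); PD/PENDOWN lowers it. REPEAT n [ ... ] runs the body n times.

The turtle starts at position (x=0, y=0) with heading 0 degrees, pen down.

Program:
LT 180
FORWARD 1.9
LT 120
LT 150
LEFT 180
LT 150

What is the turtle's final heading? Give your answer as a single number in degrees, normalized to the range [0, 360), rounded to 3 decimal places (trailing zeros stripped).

Executing turtle program step by step:
Start: pos=(0,0), heading=0, pen down
LT 180: heading 0 -> 180
FD 1.9: (0,0) -> (-1.9,0) [heading=180, draw]
LT 120: heading 180 -> 300
LT 150: heading 300 -> 90
LT 180: heading 90 -> 270
LT 150: heading 270 -> 60
Final: pos=(-1.9,0), heading=60, 1 segment(s) drawn

Answer: 60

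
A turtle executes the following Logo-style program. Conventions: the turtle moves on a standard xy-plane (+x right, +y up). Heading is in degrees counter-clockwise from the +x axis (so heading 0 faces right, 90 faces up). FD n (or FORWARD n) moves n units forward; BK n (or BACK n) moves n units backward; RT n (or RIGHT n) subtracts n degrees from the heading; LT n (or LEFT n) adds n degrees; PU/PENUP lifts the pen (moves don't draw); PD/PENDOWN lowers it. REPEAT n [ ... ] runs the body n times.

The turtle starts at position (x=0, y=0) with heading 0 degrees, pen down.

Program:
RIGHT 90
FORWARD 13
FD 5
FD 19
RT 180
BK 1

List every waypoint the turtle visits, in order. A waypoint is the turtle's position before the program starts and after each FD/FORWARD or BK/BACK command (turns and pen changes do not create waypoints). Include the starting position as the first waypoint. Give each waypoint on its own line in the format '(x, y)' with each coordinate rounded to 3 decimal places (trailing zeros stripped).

Executing turtle program step by step:
Start: pos=(0,0), heading=0, pen down
RT 90: heading 0 -> 270
FD 13: (0,0) -> (0,-13) [heading=270, draw]
FD 5: (0,-13) -> (0,-18) [heading=270, draw]
FD 19: (0,-18) -> (0,-37) [heading=270, draw]
RT 180: heading 270 -> 90
BK 1: (0,-37) -> (0,-38) [heading=90, draw]
Final: pos=(0,-38), heading=90, 4 segment(s) drawn
Waypoints (5 total):
(0, 0)
(0, -13)
(0, -18)
(0, -37)
(0, -38)

Answer: (0, 0)
(0, -13)
(0, -18)
(0, -37)
(0, -38)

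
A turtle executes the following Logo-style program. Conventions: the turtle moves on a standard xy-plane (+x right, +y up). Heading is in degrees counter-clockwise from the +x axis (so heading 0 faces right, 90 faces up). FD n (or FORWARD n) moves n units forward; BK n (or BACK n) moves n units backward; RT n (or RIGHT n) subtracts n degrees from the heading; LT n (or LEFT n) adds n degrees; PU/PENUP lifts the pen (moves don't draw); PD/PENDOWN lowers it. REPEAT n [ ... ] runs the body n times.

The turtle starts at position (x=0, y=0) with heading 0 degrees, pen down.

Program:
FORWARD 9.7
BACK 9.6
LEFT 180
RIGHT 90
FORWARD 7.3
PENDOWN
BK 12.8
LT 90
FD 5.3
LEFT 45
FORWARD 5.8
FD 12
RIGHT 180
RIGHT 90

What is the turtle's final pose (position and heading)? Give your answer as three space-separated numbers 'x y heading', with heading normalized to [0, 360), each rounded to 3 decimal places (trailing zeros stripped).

Executing turtle program step by step:
Start: pos=(0,0), heading=0, pen down
FD 9.7: (0,0) -> (9.7,0) [heading=0, draw]
BK 9.6: (9.7,0) -> (0.1,0) [heading=0, draw]
LT 180: heading 0 -> 180
RT 90: heading 180 -> 90
FD 7.3: (0.1,0) -> (0.1,7.3) [heading=90, draw]
PD: pen down
BK 12.8: (0.1,7.3) -> (0.1,-5.5) [heading=90, draw]
LT 90: heading 90 -> 180
FD 5.3: (0.1,-5.5) -> (-5.2,-5.5) [heading=180, draw]
LT 45: heading 180 -> 225
FD 5.8: (-5.2,-5.5) -> (-9.301,-9.601) [heading=225, draw]
FD 12: (-9.301,-9.601) -> (-17.787,-18.087) [heading=225, draw]
RT 180: heading 225 -> 45
RT 90: heading 45 -> 315
Final: pos=(-17.787,-18.087), heading=315, 7 segment(s) drawn

Answer: -17.787 -18.087 315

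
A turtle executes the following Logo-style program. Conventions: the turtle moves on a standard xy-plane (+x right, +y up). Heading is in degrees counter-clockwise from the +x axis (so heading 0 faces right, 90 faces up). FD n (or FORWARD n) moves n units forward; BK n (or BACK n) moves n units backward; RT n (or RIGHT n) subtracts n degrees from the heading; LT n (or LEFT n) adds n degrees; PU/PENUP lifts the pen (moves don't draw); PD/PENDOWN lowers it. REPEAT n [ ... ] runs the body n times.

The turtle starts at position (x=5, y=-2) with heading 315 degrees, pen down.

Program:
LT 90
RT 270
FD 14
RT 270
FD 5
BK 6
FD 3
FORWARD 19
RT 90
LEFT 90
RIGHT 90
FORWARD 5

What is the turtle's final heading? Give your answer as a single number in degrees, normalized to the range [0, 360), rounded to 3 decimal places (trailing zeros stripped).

Answer: 135

Derivation:
Executing turtle program step by step:
Start: pos=(5,-2), heading=315, pen down
LT 90: heading 315 -> 45
RT 270: heading 45 -> 135
FD 14: (5,-2) -> (-4.899,7.899) [heading=135, draw]
RT 270: heading 135 -> 225
FD 5: (-4.899,7.899) -> (-8.435,4.364) [heading=225, draw]
BK 6: (-8.435,4.364) -> (-4.192,8.607) [heading=225, draw]
FD 3: (-4.192,8.607) -> (-6.314,6.485) [heading=225, draw]
FD 19: (-6.314,6.485) -> (-19.749,-6.95) [heading=225, draw]
RT 90: heading 225 -> 135
LT 90: heading 135 -> 225
RT 90: heading 225 -> 135
FD 5: (-19.749,-6.95) -> (-23.284,-3.414) [heading=135, draw]
Final: pos=(-23.284,-3.414), heading=135, 6 segment(s) drawn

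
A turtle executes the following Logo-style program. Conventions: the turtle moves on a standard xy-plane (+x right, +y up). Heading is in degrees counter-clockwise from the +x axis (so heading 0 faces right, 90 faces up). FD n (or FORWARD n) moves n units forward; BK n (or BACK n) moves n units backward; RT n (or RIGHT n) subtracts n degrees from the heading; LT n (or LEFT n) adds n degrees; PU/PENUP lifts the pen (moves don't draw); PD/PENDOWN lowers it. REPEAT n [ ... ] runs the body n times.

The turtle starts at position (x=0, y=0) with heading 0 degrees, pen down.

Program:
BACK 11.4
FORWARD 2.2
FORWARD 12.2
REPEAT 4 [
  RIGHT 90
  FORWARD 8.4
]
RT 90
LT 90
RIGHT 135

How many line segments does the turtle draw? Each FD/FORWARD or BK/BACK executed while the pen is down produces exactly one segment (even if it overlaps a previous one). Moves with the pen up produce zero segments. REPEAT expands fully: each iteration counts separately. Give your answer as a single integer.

Executing turtle program step by step:
Start: pos=(0,0), heading=0, pen down
BK 11.4: (0,0) -> (-11.4,0) [heading=0, draw]
FD 2.2: (-11.4,0) -> (-9.2,0) [heading=0, draw]
FD 12.2: (-9.2,0) -> (3,0) [heading=0, draw]
REPEAT 4 [
  -- iteration 1/4 --
  RT 90: heading 0 -> 270
  FD 8.4: (3,0) -> (3,-8.4) [heading=270, draw]
  -- iteration 2/4 --
  RT 90: heading 270 -> 180
  FD 8.4: (3,-8.4) -> (-5.4,-8.4) [heading=180, draw]
  -- iteration 3/4 --
  RT 90: heading 180 -> 90
  FD 8.4: (-5.4,-8.4) -> (-5.4,0) [heading=90, draw]
  -- iteration 4/4 --
  RT 90: heading 90 -> 0
  FD 8.4: (-5.4,0) -> (3,0) [heading=0, draw]
]
RT 90: heading 0 -> 270
LT 90: heading 270 -> 0
RT 135: heading 0 -> 225
Final: pos=(3,0), heading=225, 7 segment(s) drawn
Segments drawn: 7

Answer: 7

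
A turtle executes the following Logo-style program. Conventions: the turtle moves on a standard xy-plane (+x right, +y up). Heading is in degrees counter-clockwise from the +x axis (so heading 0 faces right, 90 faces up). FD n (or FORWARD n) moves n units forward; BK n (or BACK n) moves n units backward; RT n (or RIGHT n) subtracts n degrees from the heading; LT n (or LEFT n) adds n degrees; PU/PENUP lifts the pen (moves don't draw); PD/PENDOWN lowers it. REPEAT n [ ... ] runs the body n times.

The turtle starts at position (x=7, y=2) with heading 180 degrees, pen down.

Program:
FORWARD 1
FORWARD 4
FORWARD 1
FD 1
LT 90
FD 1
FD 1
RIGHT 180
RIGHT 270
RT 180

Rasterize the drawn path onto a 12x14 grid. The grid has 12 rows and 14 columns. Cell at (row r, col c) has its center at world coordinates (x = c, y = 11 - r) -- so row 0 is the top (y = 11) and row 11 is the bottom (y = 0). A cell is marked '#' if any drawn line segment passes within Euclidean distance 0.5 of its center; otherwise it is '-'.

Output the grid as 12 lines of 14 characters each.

Answer: --------------
--------------
--------------
--------------
--------------
--------------
--------------
--------------
--------------
########------
#-------------
#-------------

Derivation:
Segment 0: (7,2) -> (6,2)
Segment 1: (6,2) -> (2,2)
Segment 2: (2,2) -> (1,2)
Segment 3: (1,2) -> (0,2)
Segment 4: (0,2) -> (-0,1)
Segment 5: (-0,1) -> (-0,0)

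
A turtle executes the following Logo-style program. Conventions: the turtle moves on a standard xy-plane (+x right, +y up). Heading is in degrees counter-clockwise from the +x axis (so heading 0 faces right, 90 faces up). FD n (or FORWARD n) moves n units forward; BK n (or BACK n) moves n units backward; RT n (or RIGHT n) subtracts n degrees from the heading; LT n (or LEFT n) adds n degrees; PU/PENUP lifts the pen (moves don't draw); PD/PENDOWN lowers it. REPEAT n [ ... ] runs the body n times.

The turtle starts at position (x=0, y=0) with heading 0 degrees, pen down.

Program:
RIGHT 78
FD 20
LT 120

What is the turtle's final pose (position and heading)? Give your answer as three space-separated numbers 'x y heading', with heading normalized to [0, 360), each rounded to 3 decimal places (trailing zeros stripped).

Executing turtle program step by step:
Start: pos=(0,0), heading=0, pen down
RT 78: heading 0 -> 282
FD 20: (0,0) -> (4.158,-19.563) [heading=282, draw]
LT 120: heading 282 -> 42
Final: pos=(4.158,-19.563), heading=42, 1 segment(s) drawn

Answer: 4.158 -19.563 42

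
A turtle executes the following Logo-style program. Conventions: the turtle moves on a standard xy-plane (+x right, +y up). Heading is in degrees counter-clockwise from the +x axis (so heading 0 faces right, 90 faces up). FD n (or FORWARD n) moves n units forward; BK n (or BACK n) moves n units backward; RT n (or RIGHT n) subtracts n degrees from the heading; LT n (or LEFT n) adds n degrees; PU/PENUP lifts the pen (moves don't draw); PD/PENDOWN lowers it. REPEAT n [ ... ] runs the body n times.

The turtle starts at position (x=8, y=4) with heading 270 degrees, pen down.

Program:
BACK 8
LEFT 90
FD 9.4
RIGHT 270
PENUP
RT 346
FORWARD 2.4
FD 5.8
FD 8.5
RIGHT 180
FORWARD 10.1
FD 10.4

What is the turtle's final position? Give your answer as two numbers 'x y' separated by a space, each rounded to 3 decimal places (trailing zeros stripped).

Executing turtle program step by step:
Start: pos=(8,4), heading=270, pen down
BK 8: (8,4) -> (8,12) [heading=270, draw]
LT 90: heading 270 -> 0
FD 9.4: (8,12) -> (17.4,12) [heading=0, draw]
RT 270: heading 0 -> 90
PU: pen up
RT 346: heading 90 -> 104
FD 2.4: (17.4,12) -> (16.819,14.329) [heading=104, move]
FD 5.8: (16.819,14.329) -> (15.416,19.956) [heading=104, move]
FD 8.5: (15.416,19.956) -> (13.36,28.204) [heading=104, move]
RT 180: heading 104 -> 284
FD 10.1: (13.36,28.204) -> (15.803,18.404) [heading=284, move]
FD 10.4: (15.803,18.404) -> (18.319,8.313) [heading=284, move]
Final: pos=(18.319,8.313), heading=284, 2 segment(s) drawn

Answer: 18.319 8.313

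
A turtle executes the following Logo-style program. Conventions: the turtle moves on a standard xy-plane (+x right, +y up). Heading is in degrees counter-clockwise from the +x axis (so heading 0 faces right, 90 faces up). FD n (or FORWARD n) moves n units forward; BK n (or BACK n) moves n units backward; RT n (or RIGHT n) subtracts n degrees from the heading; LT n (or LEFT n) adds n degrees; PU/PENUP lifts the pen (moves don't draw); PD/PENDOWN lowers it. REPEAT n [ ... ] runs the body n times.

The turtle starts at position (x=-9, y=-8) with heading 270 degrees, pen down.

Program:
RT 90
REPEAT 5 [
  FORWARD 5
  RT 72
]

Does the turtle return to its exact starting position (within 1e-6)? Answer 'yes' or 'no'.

Answer: yes

Derivation:
Executing turtle program step by step:
Start: pos=(-9,-8), heading=270, pen down
RT 90: heading 270 -> 180
REPEAT 5 [
  -- iteration 1/5 --
  FD 5: (-9,-8) -> (-14,-8) [heading=180, draw]
  RT 72: heading 180 -> 108
  -- iteration 2/5 --
  FD 5: (-14,-8) -> (-15.545,-3.245) [heading=108, draw]
  RT 72: heading 108 -> 36
  -- iteration 3/5 --
  FD 5: (-15.545,-3.245) -> (-11.5,-0.306) [heading=36, draw]
  RT 72: heading 36 -> 324
  -- iteration 4/5 --
  FD 5: (-11.5,-0.306) -> (-7.455,-3.245) [heading=324, draw]
  RT 72: heading 324 -> 252
  -- iteration 5/5 --
  FD 5: (-7.455,-3.245) -> (-9,-8) [heading=252, draw]
  RT 72: heading 252 -> 180
]
Final: pos=(-9,-8), heading=180, 5 segment(s) drawn

Start position: (-9, -8)
Final position: (-9, -8)
Distance = 0; < 1e-6 -> CLOSED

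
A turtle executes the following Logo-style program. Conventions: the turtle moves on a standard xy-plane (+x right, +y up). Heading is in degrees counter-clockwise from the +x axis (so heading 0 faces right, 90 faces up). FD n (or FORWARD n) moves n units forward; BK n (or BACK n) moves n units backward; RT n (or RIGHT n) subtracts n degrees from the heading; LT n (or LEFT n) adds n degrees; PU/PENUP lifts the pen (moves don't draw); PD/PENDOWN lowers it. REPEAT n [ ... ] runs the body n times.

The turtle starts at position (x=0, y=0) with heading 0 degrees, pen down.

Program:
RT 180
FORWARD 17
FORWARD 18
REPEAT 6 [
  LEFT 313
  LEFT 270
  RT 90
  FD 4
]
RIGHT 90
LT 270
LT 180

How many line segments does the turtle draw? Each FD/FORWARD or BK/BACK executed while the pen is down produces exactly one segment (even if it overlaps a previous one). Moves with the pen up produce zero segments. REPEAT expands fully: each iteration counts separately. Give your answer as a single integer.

Executing turtle program step by step:
Start: pos=(0,0), heading=0, pen down
RT 180: heading 0 -> 180
FD 17: (0,0) -> (-17,0) [heading=180, draw]
FD 18: (-17,0) -> (-35,0) [heading=180, draw]
REPEAT 6 [
  -- iteration 1/6 --
  LT 313: heading 180 -> 133
  LT 270: heading 133 -> 43
  RT 90: heading 43 -> 313
  FD 4: (-35,0) -> (-32.272,-2.925) [heading=313, draw]
  -- iteration 2/6 --
  LT 313: heading 313 -> 266
  LT 270: heading 266 -> 176
  RT 90: heading 176 -> 86
  FD 4: (-32.272,-2.925) -> (-31.993,1.065) [heading=86, draw]
  -- iteration 3/6 --
  LT 313: heading 86 -> 39
  LT 270: heading 39 -> 309
  RT 90: heading 309 -> 219
  FD 4: (-31.993,1.065) -> (-35.102,-1.452) [heading=219, draw]
  -- iteration 4/6 --
  LT 313: heading 219 -> 172
  LT 270: heading 172 -> 82
  RT 90: heading 82 -> 352
  FD 4: (-35.102,-1.452) -> (-31.14,-2.009) [heading=352, draw]
  -- iteration 5/6 --
  LT 313: heading 352 -> 305
  LT 270: heading 305 -> 215
  RT 90: heading 215 -> 125
  FD 4: (-31.14,-2.009) -> (-33.435,1.267) [heading=125, draw]
  -- iteration 6/6 --
  LT 313: heading 125 -> 78
  LT 270: heading 78 -> 348
  RT 90: heading 348 -> 258
  FD 4: (-33.435,1.267) -> (-34.266,-2.645) [heading=258, draw]
]
RT 90: heading 258 -> 168
LT 270: heading 168 -> 78
LT 180: heading 78 -> 258
Final: pos=(-34.266,-2.645), heading=258, 8 segment(s) drawn
Segments drawn: 8

Answer: 8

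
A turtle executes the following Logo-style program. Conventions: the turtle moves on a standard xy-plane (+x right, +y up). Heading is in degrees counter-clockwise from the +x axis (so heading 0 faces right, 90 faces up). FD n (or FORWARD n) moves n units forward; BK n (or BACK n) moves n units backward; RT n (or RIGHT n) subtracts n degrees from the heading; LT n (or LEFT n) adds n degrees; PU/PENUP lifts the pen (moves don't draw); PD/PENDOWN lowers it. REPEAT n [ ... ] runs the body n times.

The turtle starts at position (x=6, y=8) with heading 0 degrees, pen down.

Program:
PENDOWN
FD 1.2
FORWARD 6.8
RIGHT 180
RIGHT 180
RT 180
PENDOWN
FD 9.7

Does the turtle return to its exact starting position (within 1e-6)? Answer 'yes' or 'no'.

Answer: no

Derivation:
Executing turtle program step by step:
Start: pos=(6,8), heading=0, pen down
PD: pen down
FD 1.2: (6,8) -> (7.2,8) [heading=0, draw]
FD 6.8: (7.2,8) -> (14,8) [heading=0, draw]
RT 180: heading 0 -> 180
RT 180: heading 180 -> 0
RT 180: heading 0 -> 180
PD: pen down
FD 9.7: (14,8) -> (4.3,8) [heading=180, draw]
Final: pos=(4.3,8), heading=180, 3 segment(s) drawn

Start position: (6, 8)
Final position: (4.3, 8)
Distance = 1.7; >= 1e-6 -> NOT closed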